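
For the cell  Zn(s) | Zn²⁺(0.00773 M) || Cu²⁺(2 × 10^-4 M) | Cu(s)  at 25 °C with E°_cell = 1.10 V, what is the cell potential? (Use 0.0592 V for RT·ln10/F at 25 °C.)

Balancing electrons gives n = 2; the reaction quotient is Q = [Zn²⁺]/[Cu²⁺] = 38.6.
At 25 °C, E = E° − (0.0592/n) log Q = 1.10 − (0.0592/2)(1.587) = 1.100 − 0.047 = 1.053 V.

1.05 V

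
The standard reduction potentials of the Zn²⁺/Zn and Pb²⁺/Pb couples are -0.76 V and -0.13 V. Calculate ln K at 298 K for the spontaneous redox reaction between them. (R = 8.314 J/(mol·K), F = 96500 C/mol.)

ln K = 49.1

E°_cell = -0.13 − (-0.76) = 0.63 V, with n = 2 electrons transferred.
At equilibrium E = 0, so the Nernst equation gives ln K = nFE°/RT = (2)(96500)(0.63)/((8.314)(298)) = 49.08.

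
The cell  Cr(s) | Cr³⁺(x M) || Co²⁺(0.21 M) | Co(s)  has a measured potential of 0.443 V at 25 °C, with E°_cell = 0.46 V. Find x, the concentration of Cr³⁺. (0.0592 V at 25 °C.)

From the Nernst equation, log Q = n(E° − E)/0.0592 = 6(0.46 − 0.443)/0.0592 = 1.723, so Q = 52.8.
With Q = [Cr³⁺]^2/[Co²⁺]^3 and the known concentrations, [Cr³⁺]^2 in the numerator gives [Cr³⁺] = 0.7 M.

0.7 M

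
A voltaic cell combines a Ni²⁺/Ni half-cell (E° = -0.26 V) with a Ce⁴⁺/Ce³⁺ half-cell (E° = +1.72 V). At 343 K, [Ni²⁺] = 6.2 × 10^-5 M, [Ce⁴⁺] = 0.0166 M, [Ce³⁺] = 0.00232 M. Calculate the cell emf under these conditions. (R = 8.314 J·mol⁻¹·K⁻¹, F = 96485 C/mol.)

2.18 V

The Ce⁴⁺/Ce³⁺ couple has the higher reduction potential and acts as the cathode, so E°_cell = +1.72 − (-0.26) = 1.98 V.
Balancing electrons gives n = 2; the reaction quotient is Q = [Ni²⁺]·[Ce³⁺]^2/[Ce⁴⁺]^2 = 1.21 × 10^-6.
E = E° − (RT/nF) ln Q = 1.98 − (8.314×343)/(2×96485) × (-13.624) = 1.980 + 0.201 = 2.181 V.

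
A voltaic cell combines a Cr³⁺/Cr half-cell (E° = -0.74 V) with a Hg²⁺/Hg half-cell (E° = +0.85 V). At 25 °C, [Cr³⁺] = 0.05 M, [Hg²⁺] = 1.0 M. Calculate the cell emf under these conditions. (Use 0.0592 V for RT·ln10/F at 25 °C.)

1.62 V

The Hg²⁺/Hg couple has the higher reduction potential and acts as the cathode, so E°_cell = +0.85 − (-0.74) = 1.59 V.
Balancing electrons gives n = 6; the reaction quotient is Q = [Cr³⁺]^2/[Hg²⁺]^3 = 0.00250.
At 25 °C, E = E° − (0.0592/n) log Q = 1.59 − (0.0592/6)(-2.602) = 1.590 + 0.026 = 1.616 V.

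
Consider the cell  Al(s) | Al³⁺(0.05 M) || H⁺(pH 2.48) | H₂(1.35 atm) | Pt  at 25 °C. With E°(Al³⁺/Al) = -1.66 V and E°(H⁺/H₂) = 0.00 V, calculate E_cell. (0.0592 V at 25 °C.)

The hydrogen couple is the cathode, so E°_cell = 1.66 V; n = 6.
[H⁺] = 10^(−2.48) = 0.0033 M, and Q = [Al³⁺]^2·P(H₂)^3 / [H⁺]^6 = 4.67 × 10^12.
E = E° − (0.0592/6) log Q = 1.66 − (0.0592/6)(12.669) = 1.535 V.

1.53 V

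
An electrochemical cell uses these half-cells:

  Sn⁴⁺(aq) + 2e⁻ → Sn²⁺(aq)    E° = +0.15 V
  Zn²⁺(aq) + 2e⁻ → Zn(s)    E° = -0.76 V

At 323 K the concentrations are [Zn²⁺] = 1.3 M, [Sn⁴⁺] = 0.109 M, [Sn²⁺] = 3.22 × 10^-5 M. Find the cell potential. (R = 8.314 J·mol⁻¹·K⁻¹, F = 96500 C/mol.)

1.02 V

The Sn⁴⁺/Sn²⁺ couple has the higher reduction potential and acts as the cathode, so E°_cell = +0.15 − (-0.76) = 0.91 V.
Balancing electrons gives n = 2; the reaction quotient is Q = [Zn²⁺]·[Sn²⁺]/[Sn⁴⁺] = 3.84 × 10^-4.
E = E° − (RT/nF) ln Q = 0.91 − (8.314×323)/(2×96500) × (-7.865) = 0.910 + 0.109 = 1.019 V.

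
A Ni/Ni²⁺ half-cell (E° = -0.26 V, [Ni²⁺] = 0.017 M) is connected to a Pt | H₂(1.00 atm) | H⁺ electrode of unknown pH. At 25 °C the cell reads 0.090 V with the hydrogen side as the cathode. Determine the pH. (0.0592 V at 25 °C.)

pH = 3.76

E°_cell = 0.26 V and n = 2.
log Q = n(E° − E)/0.0592 = 2×(0.26 − 0.090)/0.0592 = 5.743.
With Q = [Ni²⁺]·P(H₂) / [H⁺]^2, solving for [H⁺] gives log[H⁺] = -3.756, so pH = 3.76.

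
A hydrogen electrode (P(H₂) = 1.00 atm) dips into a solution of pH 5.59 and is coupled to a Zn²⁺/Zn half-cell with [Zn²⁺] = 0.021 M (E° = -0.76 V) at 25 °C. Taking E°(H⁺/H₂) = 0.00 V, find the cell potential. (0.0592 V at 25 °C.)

The hydrogen couple is the cathode, so E°_cell = 0.76 V; n = 2.
[H⁺] = 10^(−5.59) = 2.6 × 10^-6 M, and Q = [Zn²⁺]·P(H₂) / [H⁺]^2 = 3.18 × 10^9.
E = E° − (0.0592/2) log Q = 0.76 − (0.0592/2)(9.502) = 0.479 V.

0.48 V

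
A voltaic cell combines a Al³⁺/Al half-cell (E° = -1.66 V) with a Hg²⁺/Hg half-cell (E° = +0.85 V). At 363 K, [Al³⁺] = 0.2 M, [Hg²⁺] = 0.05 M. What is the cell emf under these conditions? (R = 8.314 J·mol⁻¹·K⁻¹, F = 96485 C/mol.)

The Hg²⁺/Hg couple has the higher reduction potential and acts as the cathode, so E°_cell = +0.85 − (-1.66) = 2.51 V.
Balancing electrons gives n = 6; the reaction quotient is Q = [Al³⁺]^2/[Hg²⁺]^3 = 320.
E = E° − (RT/nF) ln Q = 2.51 − (8.314×363)/(6×96485) × (5.768) = 2.510 − 0.030 = 2.480 V.

2.48 V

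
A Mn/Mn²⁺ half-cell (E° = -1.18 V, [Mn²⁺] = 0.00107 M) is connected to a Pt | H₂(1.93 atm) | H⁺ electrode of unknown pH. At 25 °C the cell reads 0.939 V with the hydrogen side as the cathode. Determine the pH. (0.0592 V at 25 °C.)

pH = 5.41

E°_cell = 1.18 V and n = 2.
log Q = n(E° − E)/0.0592 = 2×(1.18 − 0.939)/0.0592 = 8.142.
With Q = [Mn²⁺]·P(H₂) / [H⁺]^2, solving for [H⁺] gives log[H⁺] = -5.413, so pH = 5.41.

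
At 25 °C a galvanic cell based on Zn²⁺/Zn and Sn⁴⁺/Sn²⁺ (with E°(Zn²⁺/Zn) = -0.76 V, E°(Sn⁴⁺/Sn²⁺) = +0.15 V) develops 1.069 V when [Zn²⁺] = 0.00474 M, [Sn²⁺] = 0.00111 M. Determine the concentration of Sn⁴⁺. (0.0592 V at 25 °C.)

From the Nernst equation, log Q = n(E° − E)/0.0592 = 2(0.91 − 1.069)/0.0592 = -5.372, so Q = 4.25 × 10^-6.
With Q = [Zn²⁺]·[Sn²⁺]/[Sn⁴⁺] and the known concentrations, [Sn⁴⁺] in the denominator gives [Sn⁴⁺] = 1.2 M.

1.2 M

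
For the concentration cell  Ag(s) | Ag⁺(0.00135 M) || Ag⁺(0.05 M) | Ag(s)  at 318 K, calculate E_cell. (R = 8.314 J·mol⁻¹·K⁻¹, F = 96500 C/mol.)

0.099 V

Both half-cells are Ag⁺/Ag, so E°_cell = 0. The concentrated side is the cathode; the cell reaction moves Ag⁺ from high to low concentration with n = 1.
Q = [Ag⁺]_dilute/[Ag⁺]_conc = 0.00135/0.05 = 0.0270.
E = 0 − (RT/nF) ln Q = −((8.314×318)/(1×96500))(-3.612) = 0.0990 V.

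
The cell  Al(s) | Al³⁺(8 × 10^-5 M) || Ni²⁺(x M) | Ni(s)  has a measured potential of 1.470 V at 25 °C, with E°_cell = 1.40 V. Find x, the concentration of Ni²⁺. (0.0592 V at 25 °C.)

0.43 M

From the Nernst equation, log Q = n(E° − E)/0.0592 = 6(1.40 − 1.470)/0.0592 = -7.095, so Q = 8.04 × 10^-8.
With Q = [Al³⁺]^2/[Ni²⁺]^3 and the known concentrations, [Ni²⁺]^3 in the denominator gives [Ni²⁺] = 0.43 M.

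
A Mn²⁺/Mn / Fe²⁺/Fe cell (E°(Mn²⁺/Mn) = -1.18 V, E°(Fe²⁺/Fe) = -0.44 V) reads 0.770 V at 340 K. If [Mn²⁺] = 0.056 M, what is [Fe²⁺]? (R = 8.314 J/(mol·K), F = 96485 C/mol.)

From the Nernst equation, ln Q = nF(E° − E)/RT = 2×96485×(0.74 − 0.770)/(8.314×340) = -2.048, so Q = 0.129.
With Q = [Mn²⁺]/[Fe²⁺] and the known concentrations, [Fe²⁺] in the denominator gives [Fe²⁺] = 0.43 M.

0.43 M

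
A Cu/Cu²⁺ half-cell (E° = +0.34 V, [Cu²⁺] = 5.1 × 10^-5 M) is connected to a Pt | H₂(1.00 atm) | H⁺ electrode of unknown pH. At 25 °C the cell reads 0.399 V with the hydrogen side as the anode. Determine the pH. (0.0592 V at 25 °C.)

E°_cell = 0.34 V and n = 2.
log Q = n(E° − E)/0.0592 = 2×(0.34 − 0.399)/0.0592 = -1.993.
With Q = [H⁺]^2 / ([Cu²⁺]·P(H₂)), solving for [H⁺] gives log[H⁺] = -3.143, so pH = 3.14.

pH = 3.14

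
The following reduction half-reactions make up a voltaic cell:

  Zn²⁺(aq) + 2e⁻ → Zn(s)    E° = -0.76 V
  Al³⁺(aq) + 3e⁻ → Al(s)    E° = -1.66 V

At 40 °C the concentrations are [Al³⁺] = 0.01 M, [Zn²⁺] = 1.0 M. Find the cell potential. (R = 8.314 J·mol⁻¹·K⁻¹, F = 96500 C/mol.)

The Zn²⁺/Zn couple has the higher reduction potential and acts as the cathode, so E°_cell = -0.76 − (-1.66) = 0.90 V.
Balancing electrons gives n = 6; the reaction quotient is Q = [Al³⁺]^2/[Zn²⁺]^3 = 1 × 10^-4.
E = E° − (RT/nF) ln Q = 0.90 − (8.314×313)/(6×96500) × (-9.210) = 0.900 + 0.041 = 0.941 V.

0.941 V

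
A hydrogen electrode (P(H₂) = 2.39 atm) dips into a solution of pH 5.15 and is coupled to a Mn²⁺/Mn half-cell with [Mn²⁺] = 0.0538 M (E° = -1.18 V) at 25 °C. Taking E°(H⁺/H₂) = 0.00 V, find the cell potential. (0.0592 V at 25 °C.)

The hydrogen couple is the cathode, so E°_cell = 1.18 V; n = 2.
[H⁺] = 10^(−5.15) = 7.1 × 10^-6 M, and Q = [Mn²⁺]·P(H₂) / [H⁺]^2 = 2.57 × 10^9.
E = E° − (0.0592/2) log Q = 1.18 − (0.0592/2)(9.409) = 0.901 V.

0.90 V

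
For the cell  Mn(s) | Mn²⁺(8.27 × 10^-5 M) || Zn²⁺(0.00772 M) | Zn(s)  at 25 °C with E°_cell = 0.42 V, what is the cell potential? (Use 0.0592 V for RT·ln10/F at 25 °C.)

0.478 V

Balancing electrons gives n = 2; the reaction quotient is Q = [Mn²⁺]/[Zn²⁺] = 0.0107.
At 25 °C, E = E° − (0.0592/n) log Q = 0.42 − (0.0592/2)(-1.970) = 0.420 + 0.058 = 0.478 V.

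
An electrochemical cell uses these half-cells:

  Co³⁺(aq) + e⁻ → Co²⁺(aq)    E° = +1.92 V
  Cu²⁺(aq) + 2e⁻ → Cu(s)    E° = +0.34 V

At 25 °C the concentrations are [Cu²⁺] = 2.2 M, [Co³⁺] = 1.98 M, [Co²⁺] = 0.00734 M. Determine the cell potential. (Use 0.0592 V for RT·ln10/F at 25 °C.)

1.71 V

The Co³⁺/Co²⁺ couple has the higher reduction potential and acts as the cathode, so E°_cell = +1.92 − (+0.34) = 1.58 V.
Balancing electrons gives n = 2; the reaction quotient is Q = [Cu²⁺]·[Co²⁺]^2/[Co³⁺]^2 = 3.02 × 10^-5.
At 25 °C, E = E° − (0.0592/n) log Q = 1.58 − (0.0592/2)(-4.520) = 1.580 + 0.134 = 1.714 V.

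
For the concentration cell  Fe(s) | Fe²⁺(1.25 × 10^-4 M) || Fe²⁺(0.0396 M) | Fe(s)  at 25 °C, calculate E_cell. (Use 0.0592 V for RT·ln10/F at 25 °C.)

Both half-cells are Fe²⁺/Fe, so E°_cell = 0. The concentrated side is the cathode; the cell reaction moves Fe²⁺ from high to low concentration with n = 2.
Q = [Fe²⁺]_dilute/[Fe²⁺]_conc = 1.25 × 10^-4/0.0396 = 0.00316.
E = 0 − (0.0592/2) log Q = −(0.0592/2)(-2.501) = 0.0740 V.

0.074 V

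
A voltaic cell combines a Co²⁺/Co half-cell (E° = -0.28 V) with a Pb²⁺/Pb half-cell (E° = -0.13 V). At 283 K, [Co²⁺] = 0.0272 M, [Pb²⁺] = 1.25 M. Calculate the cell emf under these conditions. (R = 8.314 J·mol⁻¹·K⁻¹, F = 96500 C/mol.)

0.197 V

The Pb²⁺/Pb couple has the higher reduction potential and acts as the cathode, so E°_cell = -0.13 − (-0.28) = 0.15 V.
Balancing electrons gives n = 2; the reaction quotient is Q = [Co²⁺]/[Pb²⁺] = 0.0218.
E = E° − (RT/nF) ln Q = 0.15 − (8.314×283)/(2×96500) × (-3.828) = 0.150 + 0.047 = 0.197 V.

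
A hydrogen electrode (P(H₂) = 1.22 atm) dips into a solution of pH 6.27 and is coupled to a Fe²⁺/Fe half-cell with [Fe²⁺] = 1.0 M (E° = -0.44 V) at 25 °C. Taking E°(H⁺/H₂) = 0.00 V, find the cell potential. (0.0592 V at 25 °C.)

The hydrogen couple is the cathode, so E°_cell = 0.44 V; n = 2.
[H⁺] = 10^(−6.27) = 5.4 × 10^-7 M, and Q = [Fe²⁺]·P(H₂) / [H⁺]^2 = 4.23 × 10^12.
E = E° − (0.0592/2) log Q = 0.44 − (0.0592/2)(12.626) = 0.066 V.

0.066 V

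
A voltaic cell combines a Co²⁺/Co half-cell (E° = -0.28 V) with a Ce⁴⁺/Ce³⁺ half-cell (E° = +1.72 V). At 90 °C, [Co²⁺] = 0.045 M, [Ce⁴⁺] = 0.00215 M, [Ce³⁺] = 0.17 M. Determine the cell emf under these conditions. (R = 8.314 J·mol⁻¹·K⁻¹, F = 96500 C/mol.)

The Ce⁴⁺/Ce³⁺ couple has the higher reduction potential and acts as the cathode, so E°_cell = +1.72 − (-0.28) = 2.00 V.
Balancing electrons gives n = 2; the reaction quotient is Q = [Co²⁺]·[Ce³⁺]^2/[Ce⁴⁺]^2 = 281.
E = E° − (RT/nF) ln Q = 2.00 − (8.314×363)/(2×96500) × (5.640) = 2.000 − 0.088 = 1.912 V.

1.91 V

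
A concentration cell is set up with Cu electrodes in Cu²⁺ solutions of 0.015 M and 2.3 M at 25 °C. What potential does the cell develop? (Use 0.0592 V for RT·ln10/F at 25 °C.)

0.065 V

Both half-cells are Cu²⁺/Cu, so E°_cell = 0. The concentrated side is the cathode; the cell reaction moves Cu²⁺ from high to low concentration with n = 2.
Q = [Cu²⁺]_dilute/[Cu²⁺]_conc = 0.015/2.3 = 0.00652.
E = 0 − (0.0592/2) log Q = −(0.0592/2)(-2.186) = 0.0647 V.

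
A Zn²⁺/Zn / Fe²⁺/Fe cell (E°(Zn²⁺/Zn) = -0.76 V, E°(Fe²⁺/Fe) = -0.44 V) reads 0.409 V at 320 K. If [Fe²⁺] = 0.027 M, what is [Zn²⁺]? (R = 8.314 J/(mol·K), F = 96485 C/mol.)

From the Nernst equation, ln Q = nF(E° − E)/RT = 2×96485×(0.32 − 0.409)/(8.314×320) = -6.455, so Q = 0.00157.
With Q = [Zn²⁺]/[Fe²⁺] and the known concentrations, [Zn²⁺] in the numerator gives [Zn²⁺] = 4.2 × 10^-5 M.

4.2 × 10^-5 M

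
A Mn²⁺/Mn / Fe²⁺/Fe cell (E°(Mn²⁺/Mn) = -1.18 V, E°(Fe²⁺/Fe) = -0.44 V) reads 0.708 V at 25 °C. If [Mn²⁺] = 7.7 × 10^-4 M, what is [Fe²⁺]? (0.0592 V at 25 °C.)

6.4 × 10^-5 M

From the Nernst equation, log Q = n(E° − E)/0.0592 = 2(0.74 − 0.708)/0.0592 = 1.081, so Q = 12.1.
With Q = [Mn²⁺]/[Fe²⁺] and the known concentrations, [Fe²⁺] in the denominator gives [Fe²⁺] = 6.4 × 10^-5 M.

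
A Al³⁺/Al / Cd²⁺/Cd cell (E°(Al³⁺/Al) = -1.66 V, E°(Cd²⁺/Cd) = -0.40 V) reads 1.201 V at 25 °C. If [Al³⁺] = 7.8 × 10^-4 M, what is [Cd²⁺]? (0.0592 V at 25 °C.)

8.6 × 10^-5 M

From the Nernst equation, log Q = n(E° − E)/0.0592 = 6(1.26 − 1.201)/0.0592 = 5.980, so Q = 9.54 × 10^5.
With Q = [Al³⁺]^2/[Cd²⁺]^3 and the known concentrations, [Cd²⁺]^3 in the denominator gives [Cd²⁺] = 8.6 × 10^-5 M.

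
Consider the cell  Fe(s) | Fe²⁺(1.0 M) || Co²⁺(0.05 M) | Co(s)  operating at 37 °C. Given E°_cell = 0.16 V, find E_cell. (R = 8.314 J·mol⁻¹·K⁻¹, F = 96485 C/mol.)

Balancing electrons gives n = 2; the reaction quotient is Q = [Fe²⁺]/[Co²⁺] = 20.0.
E = E° − (RT/nF) ln Q = 0.16 − (8.314×310)/(2×96485) × (2.996) = 0.160 − 0.040 = 0.120 V.

0.120 V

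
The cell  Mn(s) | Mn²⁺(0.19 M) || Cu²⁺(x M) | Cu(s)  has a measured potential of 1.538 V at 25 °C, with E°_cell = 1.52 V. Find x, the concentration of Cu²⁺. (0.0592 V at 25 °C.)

From the Nernst equation, log Q = n(E° − E)/0.0592 = 2(1.52 − 1.538)/0.0592 = -0.608, so Q = 0.247.
With Q = [Mn²⁺]/[Cu²⁺] and the known concentrations, [Cu²⁺] in the denominator gives [Cu²⁺] = 0.77 M.

0.77 M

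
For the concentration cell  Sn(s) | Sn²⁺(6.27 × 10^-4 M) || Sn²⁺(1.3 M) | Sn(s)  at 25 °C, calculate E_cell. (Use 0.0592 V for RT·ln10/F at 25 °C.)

0.098 V

Both half-cells are Sn²⁺/Sn, so E°_cell = 0. The concentrated side is the cathode; the cell reaction moves Sn²⁺ from high to low concentration with n = 2.
Q = [Sn²⁺]_dilute/[Sn²⁺]_conc = 6.27 × 10^-4/1.3 = 4.82 × 10^-4.
E = 0 − (0.0592/2) log Q = −(0.0592/2)(-3.317) = 0.0982 V.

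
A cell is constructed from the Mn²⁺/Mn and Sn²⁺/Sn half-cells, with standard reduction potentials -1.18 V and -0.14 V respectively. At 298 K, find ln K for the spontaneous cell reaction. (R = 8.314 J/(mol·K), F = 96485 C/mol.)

E°_cell = -0.14 − (-1.18) = 1.04 V, with n = 2 electrons transferred.
At equilibrium E = 0, so the Nernst equation gives ln K = nFE°/RT = (2)(96485)(1.04)/((8.314)(298)) = 81.00.

ln K = 81.0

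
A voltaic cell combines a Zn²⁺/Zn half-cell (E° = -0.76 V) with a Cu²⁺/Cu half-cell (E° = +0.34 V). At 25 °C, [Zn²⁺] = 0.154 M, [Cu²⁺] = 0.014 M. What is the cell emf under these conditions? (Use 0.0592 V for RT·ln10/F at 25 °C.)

1.07 V

The Cu²⁺/Cu couple has the higher reduction potential and acts as the cathode, so E°_cell = +0.34 − (-0.76) = 1.10 V.
Balancing electrons gives n = 2; the reaction quotient is Q = [Zn²⁺]/[Cu²⁺] = 11.0.
At 25 °C, E = E° − (0.0592/n) log Q = 1.10 − (0.0592/2)(1.041) = 1.100 − 0.031 = 1.069 V.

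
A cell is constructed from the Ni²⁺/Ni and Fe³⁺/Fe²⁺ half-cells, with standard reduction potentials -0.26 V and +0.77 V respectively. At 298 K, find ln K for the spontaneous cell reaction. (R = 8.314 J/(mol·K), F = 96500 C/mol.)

E°_cell = +0.77 − (-0.26) = 1.03 V, with n = 2 electrons transferred.
At equilibrium E = 0, so the Nernst equation gives ln K = nFE°/RT = (2)(96500)(1.03)/((8.314)(298)) = 80.24.

ln K = 80.2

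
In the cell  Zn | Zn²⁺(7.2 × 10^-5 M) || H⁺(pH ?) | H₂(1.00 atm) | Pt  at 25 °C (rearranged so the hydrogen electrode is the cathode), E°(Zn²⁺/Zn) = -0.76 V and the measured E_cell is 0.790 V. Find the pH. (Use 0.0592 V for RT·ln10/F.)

E°_cell = 0.76 V and n = 2.
log Q = n(E° − E)/0.0592 = 2×(0.76 − 0.790)/0.0592 = -1.014.
With Q = [Zn²⁺]·P(H₂) / [H⁺]^2, solving for [H⁺] gives log[H⁺] = -1.565, so pH = 1.56.

pH = 1.56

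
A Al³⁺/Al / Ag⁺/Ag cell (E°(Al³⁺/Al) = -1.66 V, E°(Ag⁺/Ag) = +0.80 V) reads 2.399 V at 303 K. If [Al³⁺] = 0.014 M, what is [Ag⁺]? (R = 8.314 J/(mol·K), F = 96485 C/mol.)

From the Nernst equation, ln Q = nF(E° − E)/RT = 3×96485×(2.46 − 2.399)/(8.314×303) = 7.009, so Q = 1110.
With Q = [Al³⁺]/[Ag⁺]^3 and the known concentrations, [Ag⁺]^3 in the denominator gives [Ag⁺] = 0.023 M.

0.023 M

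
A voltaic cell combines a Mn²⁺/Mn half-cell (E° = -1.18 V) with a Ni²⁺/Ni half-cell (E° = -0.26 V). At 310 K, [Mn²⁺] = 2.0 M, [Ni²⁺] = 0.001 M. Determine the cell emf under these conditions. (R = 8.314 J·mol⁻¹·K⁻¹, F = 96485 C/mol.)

The Ni²⁺/Ni couple has the higher reduction potential and acts as the cathode, so E°_cell = -0.26 − (-1.18) = 0.92 V.
Balancing electrons gives n = 2; the reaction quotient is Q = [Mn²⁺]/[Ni²⁺] = 2000.
E = E° − (RT/nF) ln Q = 0.92 − (8.314×310)/(2×96485) × (7.601) = 0.920 − 0.102 = 0.818 V.

0.818 V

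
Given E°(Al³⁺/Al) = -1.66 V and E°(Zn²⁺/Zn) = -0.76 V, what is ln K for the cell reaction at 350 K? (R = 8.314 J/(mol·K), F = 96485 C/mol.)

E°_cell = -0.76 − (-1.66) = 0.90 V, with n = 6 electrons transferred.
At equilibrium E = 0, so the Nernst equation gives ln K = nFE°/RT = (6)(96485)(0.90)/((8.314)(350)) = 179.05.

ln K = 179.1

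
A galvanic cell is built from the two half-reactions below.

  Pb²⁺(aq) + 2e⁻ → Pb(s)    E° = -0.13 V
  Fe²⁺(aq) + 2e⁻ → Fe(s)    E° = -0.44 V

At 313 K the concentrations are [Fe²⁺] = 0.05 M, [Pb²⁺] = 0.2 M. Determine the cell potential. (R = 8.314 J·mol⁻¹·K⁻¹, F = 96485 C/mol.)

0.329 V

The Pb²⁺/Pb couple has the higher reduction potential and acts as the cathode, so E°_cell = -0.13 − (-0.44) = 0.31 V.
Balancing electrons gives n = 2; the reaction quotient is Q = [Fe²⁺]/[Pb²⁺] = 0.250.
E = E° − (RT/nF) ln Q = 0.31 − (8.314×313)/(2×96485) × (-1.386) = 0.310 + 0.019 = 0.329 V.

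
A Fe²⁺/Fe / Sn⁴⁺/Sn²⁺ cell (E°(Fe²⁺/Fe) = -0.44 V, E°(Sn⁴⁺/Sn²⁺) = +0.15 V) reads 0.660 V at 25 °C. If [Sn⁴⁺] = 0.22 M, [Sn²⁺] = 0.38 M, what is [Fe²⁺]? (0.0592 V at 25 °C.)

From the Nernst equation, log Q = n(E° − E)/0.0592 = 2(0.59 − 0.660)/0.0592 = -2.365, so Q = 0.00432.
With Q = [Fe²⁺]·[Sn²⁺]/[Sn⁴⁺] and the known concentrations, [Fe²⁺] in the numerator gives [Fe²⁺] = 0.0025 M.

0.0025 M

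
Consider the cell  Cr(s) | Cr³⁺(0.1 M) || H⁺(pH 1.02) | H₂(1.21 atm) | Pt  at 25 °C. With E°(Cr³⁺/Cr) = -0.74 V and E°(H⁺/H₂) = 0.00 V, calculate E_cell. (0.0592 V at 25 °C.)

The hydrogen couple is the cathode, so E°_cell = 0.74 V; n = 6.
[H⁺] = 10^(−1.02) = 0.095 M, and Q = [Cr³⁺]^2·P(H₂)^3 / [H⁺]^6 = 2.34 × 10^4.
E = E° − (0.0592/6) log Q = 0.74 − (0.0592/6)(4.368) = 0.697 V.

0.70 V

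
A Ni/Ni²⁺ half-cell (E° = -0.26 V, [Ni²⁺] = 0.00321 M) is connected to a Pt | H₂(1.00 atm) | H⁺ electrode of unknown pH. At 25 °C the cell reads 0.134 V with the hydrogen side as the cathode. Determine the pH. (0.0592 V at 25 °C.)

E°_cell = 0.26 V and n = 2.
log Q = n(E° − E)/0.0592 = 2×(0.26 − 0.134)/0.0592 = 4.257.
With Q = [Ni²⁺]·P(H₂) / [H⁺]^2, solving for [H⁺] gives log[H⁺] = -3.375, so pH = 3.38.

pH = 3.38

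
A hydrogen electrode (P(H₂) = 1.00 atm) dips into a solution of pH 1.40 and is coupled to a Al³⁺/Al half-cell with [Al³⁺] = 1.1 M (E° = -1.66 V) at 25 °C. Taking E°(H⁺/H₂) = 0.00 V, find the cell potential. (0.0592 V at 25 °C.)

The hydrogen couple is the cathode, so E°_cell = 1.66 V; n = 6.
[H⁺] = 10^(−1.40) = 0.040 M, and Q = [Al³⁺]^2·P(H₂)^3 / [H⁺]^6 = 3.04 × 10^8.
E = E° − (0.0592/6) log Q = 1.66 − (0.0592/6)(8.483) = 1.576 V.

1.58 V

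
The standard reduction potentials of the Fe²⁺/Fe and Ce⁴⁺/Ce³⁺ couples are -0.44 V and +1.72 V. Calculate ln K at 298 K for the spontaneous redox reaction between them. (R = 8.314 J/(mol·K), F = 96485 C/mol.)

E°_cell = +1.72 − (-0.44) = 2.16 V, with n = 2 electrons transferred.
At equilibrium E = 0, so the Nernst equation gives ln K = nFE°/RT = (2)(96485)(2.16)/((8.314)(298)) = 168.24.

ln K = 168.2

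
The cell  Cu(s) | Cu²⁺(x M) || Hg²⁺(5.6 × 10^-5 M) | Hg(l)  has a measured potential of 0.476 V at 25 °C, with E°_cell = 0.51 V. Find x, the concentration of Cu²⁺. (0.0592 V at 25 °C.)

From the Nernst equation, log Q = n(E° − E)/0.0592 = 2(0.51 − 0.476)/0.0592 = 1.149, so Q = 14.1.
With Q = [Cu²⁺]/[Hg²⁺] and the known concentrations, [Cu²⁺] in the numerator gives [Cu²⁺] = 7.9 × 10^-4 M.

7.9 × 10^-4 M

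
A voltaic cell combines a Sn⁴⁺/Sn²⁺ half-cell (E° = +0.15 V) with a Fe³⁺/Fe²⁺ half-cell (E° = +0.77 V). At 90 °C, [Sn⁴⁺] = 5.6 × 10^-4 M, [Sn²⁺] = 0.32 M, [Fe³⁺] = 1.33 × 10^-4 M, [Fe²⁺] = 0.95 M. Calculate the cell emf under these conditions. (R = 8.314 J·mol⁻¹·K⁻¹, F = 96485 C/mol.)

0.442 V

The Fe³⁺/Fe²⁺ couple has the higher reduction potential and acts as the cathode, so E°_cell = +0.77 − (+0.15) = 0.62 V.
Balancing electrons gives n = 2; the reaction quotient is Q = [Sn⁴⁺]·[Fe²⁺]^2/([Sn²⁺]·[Fe³⁺]^2) = 8.93 × 10^4.
E = E° − (RT/nF) ln Q = 0.62 − (8.314×363)/(2×96485) × (11.400) = 0.620 − 0.178 = 0.442 V.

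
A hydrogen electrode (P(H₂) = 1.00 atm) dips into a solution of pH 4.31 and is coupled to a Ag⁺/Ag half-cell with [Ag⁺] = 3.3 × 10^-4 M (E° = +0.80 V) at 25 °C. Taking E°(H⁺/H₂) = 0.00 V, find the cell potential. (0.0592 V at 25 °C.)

0.85 V

The Ag⁺/Ag couple is the cathode, so E°_cell = 0.80 V; n = 2.
[H⁺] = 10^(−4.31) = 4.9 × 10^-5 M, and Q = [H⁺]^2 / ([Ag⁺]^2·P(H₂)) = 0.0220.
E = E° − (0.0592/2) log Q = 0.80 − (0.0592/2)(-1.657) = 0.849 V.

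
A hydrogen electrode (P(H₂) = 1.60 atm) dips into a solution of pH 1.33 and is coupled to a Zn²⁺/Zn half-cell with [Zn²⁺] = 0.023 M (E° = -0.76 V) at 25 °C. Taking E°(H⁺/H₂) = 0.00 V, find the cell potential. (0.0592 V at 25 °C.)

0.72 V

The hydrogen couple is the cathode, so E°_cell = 0.76 V; n = 2.
[H⁺] = 10^(−1.33) = 0.047 M, and Q = [Zn²⁺]·P(H₂) / [H⁺]^2 = 16.8.
E = E° − (0.0592/2) log Q = 0.76 − (0.0592/2)(1.226) = 0.724 V.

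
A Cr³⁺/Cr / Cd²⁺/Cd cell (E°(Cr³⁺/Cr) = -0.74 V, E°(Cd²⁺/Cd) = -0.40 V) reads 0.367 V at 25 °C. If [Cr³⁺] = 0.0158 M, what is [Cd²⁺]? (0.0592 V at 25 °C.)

From the Nernst equation, log Q = n(E° − E)/0.0592 = 6(0.34 − 0.367)/0.0592 = -2.736, so Q = 0.00183.
With Q = [Cr³⁺]^2/[Cd²⁺]^3 and the known concentrations, [Cd²⁺]^3 in the denominator gives [Cd²⁺] = 0.51 M.

0.51 M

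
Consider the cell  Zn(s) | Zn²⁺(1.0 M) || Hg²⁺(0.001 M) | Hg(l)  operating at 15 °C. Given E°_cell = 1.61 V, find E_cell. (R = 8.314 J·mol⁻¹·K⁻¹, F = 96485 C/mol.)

1.52 V

Balancing electrons gives n = 2; the reaction quotient is Q = [Zn²⁺]/[Hg²⁺] = 1000.
E = E° − (RT/nF) ln Q = 1.61 − (8.314×288)/(2×96485) × (6.908) = 1.610 − 0.086 = 1.524 V.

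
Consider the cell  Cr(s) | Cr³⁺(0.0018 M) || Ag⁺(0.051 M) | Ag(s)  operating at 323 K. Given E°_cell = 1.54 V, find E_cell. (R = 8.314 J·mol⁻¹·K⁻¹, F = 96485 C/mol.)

1.52 V

Balancing electrons gives n = 3; the reaction quotient is Q = [Cr³⁺]/[Ag⁺]^3 = 13.6.
E = E° − (RT/nF) ln Q = 1.54 − (8.314×323)/(3×96485) × (2.608) = 1.540 − 0.024 = 1.516 V.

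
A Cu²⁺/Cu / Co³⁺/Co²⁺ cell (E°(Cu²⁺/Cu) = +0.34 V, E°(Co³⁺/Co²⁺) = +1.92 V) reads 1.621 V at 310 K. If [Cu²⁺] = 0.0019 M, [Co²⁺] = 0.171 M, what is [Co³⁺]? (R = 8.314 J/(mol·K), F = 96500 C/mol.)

From the Nernst equation, ln Q = nF(E° − E)/RT = 2×96500×(1.58 − 1.621)/(8.314×310) = -3.070, so Q = 0.0464.
With Q = [Cu²⁺]·[Co²⁺]^2/[Co³⁺]^2 and the known concentrations, [Co³⁺]^2 in the denominator gives [Co³⁺] = 0.035 M.

0.035 M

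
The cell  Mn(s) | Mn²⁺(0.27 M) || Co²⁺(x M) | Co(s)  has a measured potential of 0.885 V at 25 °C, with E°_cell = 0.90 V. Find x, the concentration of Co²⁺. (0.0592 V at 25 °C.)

0.084 M

From the Nernst equation, log Q = n(E° − E)/0.0592 = 2(0.90 − 0.885)/0.0592 = 0.507, so Q = 3.21.
With Q = [Mn²⁺]/[Co²⁺] and the known concentrations, [Co²⁺] in the denominator gives [Co²⁺] = 0.084 M.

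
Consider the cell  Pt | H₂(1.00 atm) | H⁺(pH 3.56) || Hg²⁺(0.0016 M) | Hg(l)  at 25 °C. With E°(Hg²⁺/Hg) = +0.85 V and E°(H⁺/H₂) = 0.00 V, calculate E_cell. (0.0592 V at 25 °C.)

0.98 V

The Hg²⁺/Hg couple is the cathode, so E°_cell = 0.85 V; n = 2.
[H⁺] = 10^(−3.56) = 2.8 × 10^-4 M, and Q = [H⁺]^2 / ([Hg²⁺]·P(H₂)) = 4.74 × 10^-5.
E = E° − (0.0592/2) log Q = 0.85 − (0.0592/2)(-4.324) = 0.978 V.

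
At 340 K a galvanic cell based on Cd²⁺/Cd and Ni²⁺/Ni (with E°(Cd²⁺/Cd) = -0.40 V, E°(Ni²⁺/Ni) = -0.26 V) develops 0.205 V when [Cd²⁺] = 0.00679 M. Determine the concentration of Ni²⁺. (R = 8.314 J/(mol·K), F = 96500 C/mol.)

From the Nernst equation, ln Q = nF(E° − E)/RT = 2×96500×(0.14 − 0.205)/(8.314×340) = -4.438, so Q = 0.0118.
With Q = [Cd²⁺]/[Ni²⁺] and the known concentrations, [Ni²⁺] in the denominator gives [Ni²⁺] = 0.57 M.

0.57 M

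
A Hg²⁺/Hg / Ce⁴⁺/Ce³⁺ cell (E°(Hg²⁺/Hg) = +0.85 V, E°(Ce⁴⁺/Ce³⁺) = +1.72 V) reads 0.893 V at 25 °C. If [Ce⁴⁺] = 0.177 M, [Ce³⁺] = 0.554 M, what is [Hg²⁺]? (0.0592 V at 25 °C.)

0.017 M

From the Nernst equation, log Q = n(E° − E)/0.0592 = 2(0.87 − 0.893)/0.0592 = -0.777, so Q = 0.167.
With Q = [Hg²⁺]·[Ce³⁺]^2/[Ce⁴⁺]^2 and the known concentrations, [Hg²⁺] in the numerator gives [Hg²⁺] = 0.017 M.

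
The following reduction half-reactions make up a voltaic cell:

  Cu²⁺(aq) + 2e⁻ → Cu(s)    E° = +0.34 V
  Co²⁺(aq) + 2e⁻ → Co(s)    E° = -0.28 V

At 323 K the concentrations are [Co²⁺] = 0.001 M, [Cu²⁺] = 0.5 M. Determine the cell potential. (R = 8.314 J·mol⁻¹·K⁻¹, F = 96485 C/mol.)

0.706 V

The Cu²⁺/Cu couple has the higher reduction potential and acts as the cathode, so E°_cell = +0.34 − (-0.28) = 0.62 V.
Balancing electrons gives n = 2; the reaction quotient is Q = [Co²⁺]/[Cu²⁺] = 0.00200.
E = E° − (RT/nF) ln Q = 0.62 − (8.314×323)/(2×96485) × (-6.215) = 0.620 + 0.086 = 0.706 V.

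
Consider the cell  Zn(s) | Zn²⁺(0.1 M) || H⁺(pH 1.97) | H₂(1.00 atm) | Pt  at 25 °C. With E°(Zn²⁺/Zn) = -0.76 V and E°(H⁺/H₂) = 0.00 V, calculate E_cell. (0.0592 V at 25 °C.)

0.67 V

The hydrogen couple is the cathode, so E°_cell = 0.76 V; n = 2.
[H⁺] = 10^(−1.97) = 0.011 M, and Q = [Zn²⁺]·P(H₂) / [H⁺]^2 = 871.
E = E° − (0.0592/2) log Q = 0.76 − (0.0592/2)(2.940) = 0.673 V.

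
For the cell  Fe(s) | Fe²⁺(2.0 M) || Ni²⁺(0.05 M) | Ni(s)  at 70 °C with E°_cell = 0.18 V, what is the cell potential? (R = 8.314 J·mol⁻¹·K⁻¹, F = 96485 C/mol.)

Balancing electrons gives n = 2; the reaction quotient is Q = [Fe²⁺]/[Ni²⁺] = 40.0.
E = E° − (RT/nF) ln Q = 0.18 − (8.314×343)/(2×96485) × (3.689) = 0.180 − 0.055 = 0.125 V.

0.125 V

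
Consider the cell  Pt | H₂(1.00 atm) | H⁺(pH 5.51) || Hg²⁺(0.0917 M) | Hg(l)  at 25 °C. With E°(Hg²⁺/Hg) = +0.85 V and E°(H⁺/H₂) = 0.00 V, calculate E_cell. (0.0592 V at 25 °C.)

1.15 V

The Hg²⁺/Hg couple is the cathode, so E°_cell = 0.85 V; n = 2.
[H⁺] = 10^(−5.51) = 3.1 × 10^-6 M, and Q = [H⁺]^2 / ([Hg²⁺]·P(H₂)) = 1.04 × 10^-10.
E = E° − (0.0592/2) log Q = 0.85 − (0.0592/2)(-9.982) = 1.145 V.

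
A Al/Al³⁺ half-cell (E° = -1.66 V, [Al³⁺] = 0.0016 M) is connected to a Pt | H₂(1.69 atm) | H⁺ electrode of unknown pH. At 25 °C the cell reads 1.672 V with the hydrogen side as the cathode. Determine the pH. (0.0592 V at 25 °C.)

pH = 0.62

E°_cell = 1.66 V and n = 6.
log Q = n(E° − E)/0.0592 = 6×(1.66 − 1.672)/0.0592 = -1.216.
With Q = [Al³⁺]^2·P(H₂)^3 / [H⁺]^6, solving for [H⁺] gives log[H⁺] = -0.615, so pH = 0.62.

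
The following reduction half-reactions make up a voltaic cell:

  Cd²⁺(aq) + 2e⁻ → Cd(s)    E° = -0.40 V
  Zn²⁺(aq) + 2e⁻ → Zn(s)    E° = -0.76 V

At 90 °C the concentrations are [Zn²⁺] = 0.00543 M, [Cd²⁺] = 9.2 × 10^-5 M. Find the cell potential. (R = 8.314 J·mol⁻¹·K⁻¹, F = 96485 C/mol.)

0.296 V

The Cd²⁺/Cd couple has the higher reduction potential and acts as the cathode, so E°_cell = -0.40 − (-0.76) = 0.36 V.
Balancing electrons gives n = 2; the reaction quotient is Q = [Zn²⁺]/[Cd²⁺] = 59.0.
E = E° − (RT/nF) ln Q = 0.36 − (8.314×363)/(2×96485) × (4.078) = 0.360 − 0.064 = 0.296 V.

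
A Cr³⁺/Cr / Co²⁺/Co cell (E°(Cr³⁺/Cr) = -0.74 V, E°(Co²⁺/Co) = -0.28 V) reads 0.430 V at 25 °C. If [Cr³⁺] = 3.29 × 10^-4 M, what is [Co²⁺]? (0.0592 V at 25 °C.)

4.6 × 10^-4 M

From the Nernst equation, log Q = n(E° − E)/0.0592 = 6(0.46 − 0.430)/0.0592 = 3.041, so Q = 1100.
With Q = [Cr³⁺]^2/[Co²⁺]^3 and the known concentrations, [Co²⁺]^3 in the denominator gives [Co²⁺] = 4.6 × 10^-4 M.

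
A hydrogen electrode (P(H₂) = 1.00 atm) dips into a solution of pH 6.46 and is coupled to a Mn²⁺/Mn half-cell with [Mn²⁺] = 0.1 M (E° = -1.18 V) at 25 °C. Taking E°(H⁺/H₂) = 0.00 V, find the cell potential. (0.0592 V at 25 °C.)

0.83 V

The hydrogen couple is the cathode, so E°_cell = 1.18 V; n = 2.
[H⁺] = 10^(−6.46) = 3.5 × 10^-7 M, and Q = [Mn²⁺]·P(H₂) / [H⁺]^2 = 8.32 × 10^11.
E = E° − (0.0592/2) log Q = 1.18 − (0.0592/2)(11.920) = 0.827 V.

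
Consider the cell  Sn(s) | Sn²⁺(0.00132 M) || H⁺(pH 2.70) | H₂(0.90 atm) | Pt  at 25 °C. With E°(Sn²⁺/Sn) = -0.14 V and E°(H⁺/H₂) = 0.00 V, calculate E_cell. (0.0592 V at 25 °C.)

0.067 V

The hydrogen couple is the cathode, so E°_cell = 0.14 V; n = 2.
[H⁺] = 10^(−2.70) = 0.0020 M, and Q = [Sn²⁺]·P(H₂) / [H⁺]^2 = 298.
E = E° − (0.0592/2) log Q = 0.14 − (0.0592/2)(2.475) = 0.067 V.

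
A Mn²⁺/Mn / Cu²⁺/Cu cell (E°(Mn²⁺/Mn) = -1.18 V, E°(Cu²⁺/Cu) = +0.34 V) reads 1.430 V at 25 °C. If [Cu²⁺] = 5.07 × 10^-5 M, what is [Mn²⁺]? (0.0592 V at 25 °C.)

From the Nernst equation, log Q = n(E° − E)/0.0592 = 2(1.52 − 1.430)/0.0592 = 3.041, so Q = 1100.
With Q = [Mn²⁺]/[Cu²⁺] and the known concentrations, [Mn²⁺] in the numerator gives [Mn²⁺] = 0.056 M.

0.056 M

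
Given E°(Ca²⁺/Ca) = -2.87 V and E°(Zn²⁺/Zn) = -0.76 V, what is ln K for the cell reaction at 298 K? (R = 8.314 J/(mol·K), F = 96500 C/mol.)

E°_cell = -0.76 − (-2.87) = 2.11 V, with n = 2 electrons transferred.
At equilibrium E = 0, so the Nernst equation gives ln K = nFE°/RT = (2)(96500)(2.11)/((8.314)(298)) = 164.37.

ln K = 164.4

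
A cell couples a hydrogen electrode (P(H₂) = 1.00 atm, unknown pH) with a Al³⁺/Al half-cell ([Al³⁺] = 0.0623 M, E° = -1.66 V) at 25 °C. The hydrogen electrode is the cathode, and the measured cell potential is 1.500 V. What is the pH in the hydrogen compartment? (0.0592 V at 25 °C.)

E°_cell = 1.66 V and n = 6.
log Q = n(E° − E)/0.0592 = 6×(1.66 − 1.500)/0.0592 = 16.216.
With Q = [Al³⁺]^2·P(H₂)^3 / [H⁺]^6, solving for [H⁺] gives log[H⁺] = -3.105, so pH = 3.10.

pH = 3.10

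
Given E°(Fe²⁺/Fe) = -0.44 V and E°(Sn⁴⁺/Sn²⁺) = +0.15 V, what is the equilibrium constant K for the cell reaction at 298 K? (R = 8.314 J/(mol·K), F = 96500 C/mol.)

E°_cell = +0.15 − (-0.44) = 0.59 V, with n = 2 electrons transferred.
At equilibrium E = 0, so the Nernst equation gives ln K = nFE°/RT = (2)(96500)(0.59)/((8.314)(298)) = 45.96.
K = e^45.96 = 9.1 × 10^19.

9.1 × 10^19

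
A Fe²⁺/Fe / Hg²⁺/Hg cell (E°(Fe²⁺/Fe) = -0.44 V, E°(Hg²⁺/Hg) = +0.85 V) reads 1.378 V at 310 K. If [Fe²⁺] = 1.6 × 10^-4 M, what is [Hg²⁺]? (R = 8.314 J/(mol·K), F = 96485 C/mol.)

From the Nernst equation, ln Q = nF(E° − E)/RT = 2×96485×(1.29 − 1.378)/(8.314×310) = -6.589, so Q = 0.00138.
With Q = [Fe²⁺]/[Hg²⁺] and the known concentrations, [Hg²⁺] in the denominator gives [Hg²⁺] = 0.12 M.

0.12 M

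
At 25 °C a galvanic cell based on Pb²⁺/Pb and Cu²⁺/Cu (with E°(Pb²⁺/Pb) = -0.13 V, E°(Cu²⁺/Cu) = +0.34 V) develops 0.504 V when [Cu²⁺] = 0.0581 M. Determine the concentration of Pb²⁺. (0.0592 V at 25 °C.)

From the Nernst equation, log Q = n(E° − E)/0.0592 = 2(0.47 − 0.504)/0.0592 = -1.149, so Q = 0.0710.
With Q = [Pb²⁺]/[Cu²⁺] and the known concentrations, [Pb²⁺] in the numerator gives [Pb²⁺] = 0.0041 M.

0.0041 M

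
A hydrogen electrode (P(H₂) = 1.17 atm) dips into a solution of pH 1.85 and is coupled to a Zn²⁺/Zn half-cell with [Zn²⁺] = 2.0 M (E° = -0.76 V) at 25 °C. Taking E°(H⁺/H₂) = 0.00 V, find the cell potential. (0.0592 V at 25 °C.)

0.64 V

The hydrogen couple is the cathode, so E°_cell = 0.76 V; n = 2.
[H⁺] = 10^(−1.85) = 0.014 M, and Q = [Zn²⁺]·P(H₂) / [H⁺]^2 = 1.17 × 10^4.
E = E° − (0.0592/2) log Q = 0.76 − (0.0592/2)(4.069) = 0.640 V.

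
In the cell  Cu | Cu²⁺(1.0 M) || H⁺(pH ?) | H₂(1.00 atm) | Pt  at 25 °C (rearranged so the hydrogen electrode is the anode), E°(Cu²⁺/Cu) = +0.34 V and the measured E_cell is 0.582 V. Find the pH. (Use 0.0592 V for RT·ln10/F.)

E°_cell = 0.34 V and n = 2.
log Q = n(E° − E)/0.0592 = 2×(0.34 − 0.582)/0.0592 = -8.176.
With Q = [H⁺]^2 / ([Cu²⁺]·P(H₂)), solving for [H⁺] gives log[H⁺] = -4.088, so pH = 4.09.

pH = 4.09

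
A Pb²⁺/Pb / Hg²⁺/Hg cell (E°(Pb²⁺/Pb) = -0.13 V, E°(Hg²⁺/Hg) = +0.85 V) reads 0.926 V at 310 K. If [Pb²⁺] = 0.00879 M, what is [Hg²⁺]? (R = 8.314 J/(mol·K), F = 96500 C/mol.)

1.5 × 10^-4 M

From the Nernst equation, ln Q = nF(E° − E)/RT = 2×96500×(0.98 − 0.926)/(8.314×310) = 4.044, so Q = 57.0.
With Q = [Pb²⁺]/[Hg²⁺] and the known concentrations, [Hg²⁺] in the denominator gives [Hg²⁺] = 1.5 × 10^-4 M.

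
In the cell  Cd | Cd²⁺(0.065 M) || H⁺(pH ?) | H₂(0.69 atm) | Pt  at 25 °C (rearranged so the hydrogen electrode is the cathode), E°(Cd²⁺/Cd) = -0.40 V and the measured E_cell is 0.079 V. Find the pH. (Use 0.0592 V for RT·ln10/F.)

pH = 6.10

E°_cell = 0.40 V and n = 2.
log Q = n(E° − E)/0.0592 = 2×(0.40 − 0.079)/0.0592 = 10.845.
With Q = [Cd²⁺]·P(H₂) / [H⁺]^2, solving for [H⁺] gives log[H⁺] = -6.096, so pH = 6.10.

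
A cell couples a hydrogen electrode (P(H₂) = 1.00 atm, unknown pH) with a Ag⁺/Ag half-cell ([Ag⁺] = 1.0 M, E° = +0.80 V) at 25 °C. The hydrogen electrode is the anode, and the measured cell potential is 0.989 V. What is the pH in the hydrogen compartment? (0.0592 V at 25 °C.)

E°_cell = 0.80 V and n = 2.
log Q = n(E° − E)/0.0592 = 2×(0.80 − 0.989)/0.0592 = -6.385.
With Q = [H⁺]^2 / ([Ag⁺]^2·P(H₂)), solving for [H⁺] gives log[H⁺] = -3.193, so pH = 3.19.

pH = 3.19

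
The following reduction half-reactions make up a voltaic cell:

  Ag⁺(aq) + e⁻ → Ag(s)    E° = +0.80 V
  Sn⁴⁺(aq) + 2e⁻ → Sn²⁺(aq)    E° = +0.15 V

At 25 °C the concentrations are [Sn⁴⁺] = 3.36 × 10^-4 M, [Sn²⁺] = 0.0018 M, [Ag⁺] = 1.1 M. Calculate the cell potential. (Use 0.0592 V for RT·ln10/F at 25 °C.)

0.674 V

The Ag⁺/Ag couple has the higher reduction potential and acts as the cathode, so E°_cell = +0.80 − (+0.15) = 0.65 V.
Balancing electrons gives n = 2; the reaction quotient is Q = [Sn⁴⁺]/([Sn²⁺]·[Ag⁺]^2) = 0.154.
At 25 °C, E = E° − (0.0592/n) log Q = 0.65 − (0.0592/2)(-0.812) = 0.650 + 0.024 = 0.674 V.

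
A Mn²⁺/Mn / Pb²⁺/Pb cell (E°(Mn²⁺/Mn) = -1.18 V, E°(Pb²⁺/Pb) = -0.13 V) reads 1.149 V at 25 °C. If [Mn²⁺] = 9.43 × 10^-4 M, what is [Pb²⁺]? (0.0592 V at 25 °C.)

From the Nernst equation, log Q = n(E° − E)/0.0592 = 2(1.05 − 1.149)/0.0592 = -3.345, so Q = 4.52 × 10^-4.
With Q = [Mn²⁺]/[Pb²⁺] and the known concentrations, [Pb²⁺] in the denominator gives [Pb²⁺] = 2.1 M.

2.1 M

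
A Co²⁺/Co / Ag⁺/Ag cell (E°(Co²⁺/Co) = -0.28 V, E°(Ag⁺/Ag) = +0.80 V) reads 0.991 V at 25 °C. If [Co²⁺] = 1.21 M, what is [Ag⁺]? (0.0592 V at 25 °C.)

0.035 M

From the Nernst equation, log Q = n(E° − E)/0.0592 = 2(1.08 − 0.991)/0.0592 = 3.007, so Q = 1020.
With Q = [Co²⁺]/[Ag⁺]^2 and the known concentrations, [Ag⁺]^2 in the denominator gives [Ag⁺] = 0.035 M.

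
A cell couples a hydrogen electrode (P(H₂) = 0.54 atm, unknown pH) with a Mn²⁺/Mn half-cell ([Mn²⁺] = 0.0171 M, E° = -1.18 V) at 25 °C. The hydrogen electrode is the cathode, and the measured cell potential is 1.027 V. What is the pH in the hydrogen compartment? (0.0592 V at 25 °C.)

pH = 3.60

E°_cell = 1.18 V and n = 2.
log Q = n(E° − E)/0.0592 = 2×(1.18 − 1.027)/0.0592 = 5.169.
With Q = [Mn²⁺]·P(H₂) / [H⁺]^2, solving for [H⁺] gives log[H⁺] = -3.602, so pH = 3.60.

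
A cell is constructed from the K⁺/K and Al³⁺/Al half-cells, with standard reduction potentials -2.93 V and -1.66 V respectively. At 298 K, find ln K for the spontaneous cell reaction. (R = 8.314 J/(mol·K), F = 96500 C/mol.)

E°_cell = -1.66 − (-2.93) = 1.27 V, with n = 3 electrons transferred.
At equilibrium E = 0, so the Nernst equation gives ln K = nFE°/RT = (3)(96500)(1.27)/((8.314)(298)) = 148.40.

ln K = 148.4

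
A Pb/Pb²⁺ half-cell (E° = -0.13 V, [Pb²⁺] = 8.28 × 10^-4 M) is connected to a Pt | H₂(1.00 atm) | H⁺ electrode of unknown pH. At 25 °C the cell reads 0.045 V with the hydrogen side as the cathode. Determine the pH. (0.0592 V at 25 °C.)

pH = 2.98

E°_cell = 0.13 V and n = 2.
log Q = n(E° − E)/0.0592 = 2×(0.13 − 0.045)/0.0592 = 2.872.
With Q = [Pb²⁺]·P(H₂) / [H⁺]^2, solving for [H⁺] gives log[H⁺] = -2.977, so pH = 2.98.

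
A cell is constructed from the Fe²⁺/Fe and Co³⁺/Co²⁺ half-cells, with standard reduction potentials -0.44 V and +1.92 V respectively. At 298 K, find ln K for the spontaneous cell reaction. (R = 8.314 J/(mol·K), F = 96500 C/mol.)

ln K = 183.8

E°_cell = +1.92 − (-0.44) = 2.36 V, with n = 2 electrons transferred.
At equilibrium E = 0, so the Nernst equation gives ln K = nFE°/RT = (2)(96500)(2.36)/((8.314)(298)) = 183.84.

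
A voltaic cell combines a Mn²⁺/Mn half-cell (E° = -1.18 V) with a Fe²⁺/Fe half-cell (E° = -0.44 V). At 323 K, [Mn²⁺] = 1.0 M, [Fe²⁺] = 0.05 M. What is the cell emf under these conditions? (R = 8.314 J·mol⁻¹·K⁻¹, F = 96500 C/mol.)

The Fe²⁺/Fe couple has the higher reduction potential and acts as the cathode, so E°_cell = -0.44 − (-1.18) = 0.74 V.
Balancing electrons gives n = 2; the reaction quotient is Q = [Mn²⁺]/[Fe²⁺] = 20.0.
E = E° − (RT/nF) ln Q = 0.74 − (8.314×323)/(2×96500) × (2.996) = 0.740 − 0.042 = 0.698 V.

0.698 V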